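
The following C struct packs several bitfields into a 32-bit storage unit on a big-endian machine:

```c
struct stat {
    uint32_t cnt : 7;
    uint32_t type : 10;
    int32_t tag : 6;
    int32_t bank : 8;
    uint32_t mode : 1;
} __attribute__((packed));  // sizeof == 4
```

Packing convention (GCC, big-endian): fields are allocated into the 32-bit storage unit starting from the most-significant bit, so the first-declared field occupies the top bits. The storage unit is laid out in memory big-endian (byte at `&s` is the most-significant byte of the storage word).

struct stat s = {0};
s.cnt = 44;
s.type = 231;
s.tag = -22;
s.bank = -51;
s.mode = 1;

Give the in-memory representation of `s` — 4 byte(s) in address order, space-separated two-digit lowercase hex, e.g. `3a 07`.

cnt:7 = 44 → 0x2c << 25 → word 0x58000000
type:10 = 231 → 0xe7 << 15 → word 0x58738000
tag:6 = -22 → 0x2a << 9 → word 0x5873d400
bank:8 = -51 → 0xcd << 1 → word 0x5873d59a
mode:1 = 1 → 0x1 << 0 → word 0x5873d59b
word = 0x5873d59b → big-endian bytes:
  [0]=0x58  [1]=0x73  [2]=0xd5  [3]=0x9b

58 73 d5 9b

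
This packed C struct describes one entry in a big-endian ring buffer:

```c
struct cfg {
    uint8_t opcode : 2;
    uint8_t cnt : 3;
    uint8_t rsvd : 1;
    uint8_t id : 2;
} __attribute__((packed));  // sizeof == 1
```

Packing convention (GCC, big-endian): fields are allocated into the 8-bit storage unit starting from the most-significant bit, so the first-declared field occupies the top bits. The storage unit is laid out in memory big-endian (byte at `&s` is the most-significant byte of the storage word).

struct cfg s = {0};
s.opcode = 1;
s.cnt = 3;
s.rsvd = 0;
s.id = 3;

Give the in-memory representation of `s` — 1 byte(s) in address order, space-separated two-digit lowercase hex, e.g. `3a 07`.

opcode (2b) val=1 bits=0x1 at bit 6: 0x40
cnt (3b) val=3 bits=0x3 at bit 3: 0x58
rsvd (1b) val=0 bits=0x0 at bit 2: 0x58
id (2b) val=3 bits=0x3 at bit 0: 0x5b
word = 0x5b → big-endian bytes:
  [0]=0x5b

5b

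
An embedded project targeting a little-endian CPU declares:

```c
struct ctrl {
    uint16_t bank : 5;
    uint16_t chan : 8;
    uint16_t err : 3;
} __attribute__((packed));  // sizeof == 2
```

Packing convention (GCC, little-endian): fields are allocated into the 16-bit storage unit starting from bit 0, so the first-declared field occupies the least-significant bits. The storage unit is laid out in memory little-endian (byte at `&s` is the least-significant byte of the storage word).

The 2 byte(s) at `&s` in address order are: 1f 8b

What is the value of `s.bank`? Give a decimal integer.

31

[0]=0x1f [1]=0x8b (little-endian) → word 0x8b1f
bank [0+:5] = (word>>0) & 0x1f = 31  ←
chan [5+:8] = (word>>5) & 0xff = 88
err [13+:3] = (word>>13) & 0x7 = 4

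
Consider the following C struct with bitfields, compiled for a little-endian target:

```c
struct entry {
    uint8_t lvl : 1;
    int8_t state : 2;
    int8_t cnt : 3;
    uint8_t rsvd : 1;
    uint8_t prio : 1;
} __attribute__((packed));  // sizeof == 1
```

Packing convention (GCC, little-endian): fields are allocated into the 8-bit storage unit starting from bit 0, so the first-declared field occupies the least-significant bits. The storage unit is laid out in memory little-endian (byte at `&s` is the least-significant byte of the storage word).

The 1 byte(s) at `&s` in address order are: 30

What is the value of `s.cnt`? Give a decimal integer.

-2

[0]=0x30 (little-endian) → word 0x30
lvl:1 @ bit 0 → (0x30>>0)&0x1 = 0x0
state:2 @ bit 1 → (0x30>>1)&0x3 = 0x0
cnt:3 @ bit 3 → (0x30>>3)&0x7 = 0x6  ←
rsvd:1 @ bit 6 → (0x30>>6)&0x1 = 0x0
prio:1 @ bit 7 → (0x30>>7)&0x1 = 0x0
cnt signed 3b, MSB=1: 6 - 8 = -2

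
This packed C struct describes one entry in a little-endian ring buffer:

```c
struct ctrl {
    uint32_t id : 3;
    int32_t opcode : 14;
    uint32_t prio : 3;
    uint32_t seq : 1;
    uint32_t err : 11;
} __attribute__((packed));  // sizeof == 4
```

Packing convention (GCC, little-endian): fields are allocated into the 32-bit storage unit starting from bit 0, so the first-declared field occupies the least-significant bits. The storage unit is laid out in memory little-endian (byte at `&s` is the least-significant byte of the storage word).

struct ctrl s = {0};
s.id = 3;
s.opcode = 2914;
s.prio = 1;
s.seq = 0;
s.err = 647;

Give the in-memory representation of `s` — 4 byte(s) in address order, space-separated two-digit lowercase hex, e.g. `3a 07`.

13 5b e2 50

[0+:3] id=3 & 0x7 = 0x3; word=0x00000003
[3+:14] opcode=2914 & 0x3fff = 0xb62; word=0x00005b13
[17+:3] prio=1 & 0x7 = 0x1; word=0x00025b13
[20+:1] seq=0 & 0x1 = 0x0; word=0x00025b13
[21+:11] err=647 & 0x7ff = 0x287; word=0x50e25b13
word = 0x50e25b13 → little-endian bytes:
  [0]=0x13  [1]=0x5b  [2]=0xe2  [3]=0x50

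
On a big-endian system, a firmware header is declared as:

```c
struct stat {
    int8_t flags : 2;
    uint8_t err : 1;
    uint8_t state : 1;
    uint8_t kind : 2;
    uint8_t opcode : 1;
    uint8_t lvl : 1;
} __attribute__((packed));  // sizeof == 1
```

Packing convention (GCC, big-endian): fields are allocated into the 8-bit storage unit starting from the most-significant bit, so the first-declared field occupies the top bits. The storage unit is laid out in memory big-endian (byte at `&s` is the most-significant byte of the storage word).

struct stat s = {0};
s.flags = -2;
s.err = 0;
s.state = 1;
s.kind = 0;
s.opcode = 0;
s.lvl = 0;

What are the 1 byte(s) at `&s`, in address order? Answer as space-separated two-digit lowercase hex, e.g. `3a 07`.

flags:2 = -2 → 0x2 << 6 → word 0x80
err:1 = 0 → 0x0 << 5 → word 0x80
state:1 = 1 → 0x1 << 4 → word 0x90
kind:2 = 0 → 0x0 << 2 → word 0x90
opcode:1 = 0 → 0x0 << 1 → word 0x90
lvl:1 = 0 → 0x0 << 0 → word 0x90
word = 0x90 → big-endian bytes:
  [0]=0x90

90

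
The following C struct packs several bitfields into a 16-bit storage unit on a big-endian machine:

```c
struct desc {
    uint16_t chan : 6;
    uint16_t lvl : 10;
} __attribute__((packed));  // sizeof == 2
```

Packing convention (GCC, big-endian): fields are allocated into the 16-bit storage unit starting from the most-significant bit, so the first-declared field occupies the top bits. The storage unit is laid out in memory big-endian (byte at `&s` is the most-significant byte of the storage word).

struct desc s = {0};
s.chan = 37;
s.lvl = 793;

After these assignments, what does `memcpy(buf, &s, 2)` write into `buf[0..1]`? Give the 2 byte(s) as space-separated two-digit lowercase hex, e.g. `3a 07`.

chan:6 = 37 → 0x25 << 10 → word 0x9400
lvl:10 = 793 → 0x319 << 0 → word 0x9719
word = 0x9719 → big-endian bytes:
  [0]=0x97  [1]=0x19

97 19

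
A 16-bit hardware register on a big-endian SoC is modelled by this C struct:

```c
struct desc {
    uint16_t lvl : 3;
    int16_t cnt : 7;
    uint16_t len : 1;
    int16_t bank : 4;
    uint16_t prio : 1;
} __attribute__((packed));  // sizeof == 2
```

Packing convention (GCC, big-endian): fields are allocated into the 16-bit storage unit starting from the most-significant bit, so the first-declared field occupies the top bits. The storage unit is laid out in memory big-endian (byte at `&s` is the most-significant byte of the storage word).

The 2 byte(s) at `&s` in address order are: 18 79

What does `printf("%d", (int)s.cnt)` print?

-31

[0]=0x18 [1]=0x79 (big-endian) → word 0x1879
lvl:3 @ bit 13 → (0x1879>>13)&0x7 = 0x0
cnt:7 @ bit 6 → (0x1879>>6)&0x7f = 0x61  ←
len:1 @ bit 5 → (0x1879>>5)&0x1 = 0x1
bank:4 @ bit 1 → (0x1879>>1)&0xf = 0xc
prio:1 @ bit 0 → (0x1879>>0)&0x1 = 0x1
cnt signed 7b, MSB=1: 97 - 128 = -31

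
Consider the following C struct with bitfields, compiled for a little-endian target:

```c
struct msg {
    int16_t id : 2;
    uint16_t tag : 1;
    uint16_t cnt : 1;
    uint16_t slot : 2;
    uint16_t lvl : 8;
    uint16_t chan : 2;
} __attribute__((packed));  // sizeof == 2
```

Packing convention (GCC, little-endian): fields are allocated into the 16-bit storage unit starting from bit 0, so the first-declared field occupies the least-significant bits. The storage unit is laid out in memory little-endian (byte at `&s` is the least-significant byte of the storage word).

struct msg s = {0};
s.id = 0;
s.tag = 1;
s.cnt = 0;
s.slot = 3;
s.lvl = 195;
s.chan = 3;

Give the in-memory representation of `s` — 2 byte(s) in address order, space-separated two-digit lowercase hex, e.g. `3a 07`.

id (2b) val=0 bits=0x0 at bit 0: 0x0000
tag (1b) val=1 bits=0x1 at bit 2: 0x0004
cnt (1b) val=0 bits=0x0 at bit 3: 0x0004
slot (2b) val=3 bits=0x3 at bit 4: 0x0034
lvl (8b) val=195 bits=0xc3 at bit 6: 0x30f4
chan (2b) val=3 bits=0x3 at bit 14: 0xf0f4
word = 0xf0f4 → little-endian bytes:
  [0]=0xf4  [1]=0xf0

f4 f0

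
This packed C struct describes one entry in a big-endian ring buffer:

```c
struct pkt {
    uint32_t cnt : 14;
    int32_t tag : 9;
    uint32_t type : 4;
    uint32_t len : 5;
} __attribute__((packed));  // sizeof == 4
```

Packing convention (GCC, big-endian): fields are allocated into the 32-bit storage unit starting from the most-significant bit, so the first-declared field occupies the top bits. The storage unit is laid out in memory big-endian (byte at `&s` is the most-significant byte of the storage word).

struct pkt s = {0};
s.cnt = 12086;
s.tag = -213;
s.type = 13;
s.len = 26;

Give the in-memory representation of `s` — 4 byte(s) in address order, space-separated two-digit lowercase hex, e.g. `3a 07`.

cnt (14b) val=12086 bits=0x2f36 at bit 18: 0xbcd80000
tag (9b) val=-213 bits=0x12b at bit 9: 0xbcda5600
type (4b) val=13 bits=0xd at bit 5: 0xbcda57a0
len (5b) val=26 bits=0x1a at bit 0: 0xbcda57ba
word = 0xbcda57ba → big-endian bytes:
  [0]=0xbc  [1]=0xda  [2]=0x57  [3]=0xba

bc da 57 ba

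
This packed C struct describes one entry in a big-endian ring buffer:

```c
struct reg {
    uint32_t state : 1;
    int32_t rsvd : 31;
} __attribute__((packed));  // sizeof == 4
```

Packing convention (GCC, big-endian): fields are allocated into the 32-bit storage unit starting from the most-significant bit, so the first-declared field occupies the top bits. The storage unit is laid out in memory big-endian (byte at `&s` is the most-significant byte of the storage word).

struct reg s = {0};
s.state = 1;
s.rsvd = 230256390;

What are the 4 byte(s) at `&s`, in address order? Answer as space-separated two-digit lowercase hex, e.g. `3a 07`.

state (1b) val=1 bits=0x1 at bit 31: 0x80000000
rsvd (31b) val=230256390 bits=0xdb96f06 at bit 0: 0x8db96f06
word = 0x8db96f06 → big-endian bytes:
  [0]=0x8d  [1]=0xb9  [2]=0x6f  [3]=0x06

8d b9 6f 06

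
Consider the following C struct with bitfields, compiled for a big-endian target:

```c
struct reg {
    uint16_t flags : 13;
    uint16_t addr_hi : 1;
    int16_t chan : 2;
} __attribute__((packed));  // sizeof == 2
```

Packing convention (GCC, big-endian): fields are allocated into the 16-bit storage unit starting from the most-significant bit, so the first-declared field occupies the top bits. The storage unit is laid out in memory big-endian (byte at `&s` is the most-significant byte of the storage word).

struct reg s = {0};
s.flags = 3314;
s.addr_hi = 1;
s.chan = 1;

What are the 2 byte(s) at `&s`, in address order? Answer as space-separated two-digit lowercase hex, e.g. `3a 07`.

flags:13 = 3314 → 0xcf2 << 3 → word 0x6790
addr_hi:1 = 1 → 0x1 << 2 → word 0x6794
chan:2 = 1 → 0x1 << 0 → word 0x6795
word = 0x6795 → big-endian bytes:
  [0]=0x67  [1]=0x95

67 95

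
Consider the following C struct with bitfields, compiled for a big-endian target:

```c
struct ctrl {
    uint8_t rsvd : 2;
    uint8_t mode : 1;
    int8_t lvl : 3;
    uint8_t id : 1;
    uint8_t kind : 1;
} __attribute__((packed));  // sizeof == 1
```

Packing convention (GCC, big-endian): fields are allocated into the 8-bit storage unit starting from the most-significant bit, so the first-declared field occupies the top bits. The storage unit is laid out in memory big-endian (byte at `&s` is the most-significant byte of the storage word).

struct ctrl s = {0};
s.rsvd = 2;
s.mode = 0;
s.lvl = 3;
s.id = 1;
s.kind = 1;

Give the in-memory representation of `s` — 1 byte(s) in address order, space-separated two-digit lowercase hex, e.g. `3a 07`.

8f

rsvd:2 = 2 → 0x2 << 6 → word 0x80
mode:1 = 0 → 0x0 << 5 → word 0x80
lvl:3 = 3 → 0x3 << 2 → word 0x8c
id:1 = 1 → 0x1 << 1 → word 0x8e
kind:1 = 1 → 0x1 << 0 → word 0x8f
word = 0x8f → big-endian bytes:
  [0]=0x8f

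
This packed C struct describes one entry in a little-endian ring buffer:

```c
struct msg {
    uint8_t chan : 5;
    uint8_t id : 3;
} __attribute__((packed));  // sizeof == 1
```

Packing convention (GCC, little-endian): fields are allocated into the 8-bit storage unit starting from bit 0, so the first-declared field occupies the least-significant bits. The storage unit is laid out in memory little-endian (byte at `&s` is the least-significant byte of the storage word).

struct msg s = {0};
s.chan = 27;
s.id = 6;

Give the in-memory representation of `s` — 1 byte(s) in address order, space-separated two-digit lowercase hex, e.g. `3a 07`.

[0+:5] chan=27 & 0x1f = 0x1b; word=0x1b
[5+:3] id=6 & 0x7 = 0x6; word=0xdb
word = 0xdb → little-endian bytes:
  [0]=0xdb

db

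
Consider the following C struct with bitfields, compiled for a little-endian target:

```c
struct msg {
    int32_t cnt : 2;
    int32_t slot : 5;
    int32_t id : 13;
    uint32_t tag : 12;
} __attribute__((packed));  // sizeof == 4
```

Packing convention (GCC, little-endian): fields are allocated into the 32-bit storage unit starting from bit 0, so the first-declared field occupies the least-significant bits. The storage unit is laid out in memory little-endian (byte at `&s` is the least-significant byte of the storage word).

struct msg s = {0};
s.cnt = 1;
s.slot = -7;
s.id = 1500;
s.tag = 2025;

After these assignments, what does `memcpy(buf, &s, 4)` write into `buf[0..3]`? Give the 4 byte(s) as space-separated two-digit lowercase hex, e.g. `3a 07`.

65 ee 92 7e

cnt (2b) val=1 bits=0x1 at bit 0: 0x00000001
slot (5b) val=-7 bits=0x19 at bit 2: 0x00000065
id (13b) val=1500 bits=0x5dc at bit 7: 0x0002ee65
tag (12b) val=2025 bits=0x7e9 at bit 20: 0x7e92ee65
word = 0x7e92ee65 → little-endian bytes:
  [0]=0x65  [1]=0xee  [2]=0x92  [3]=0x7e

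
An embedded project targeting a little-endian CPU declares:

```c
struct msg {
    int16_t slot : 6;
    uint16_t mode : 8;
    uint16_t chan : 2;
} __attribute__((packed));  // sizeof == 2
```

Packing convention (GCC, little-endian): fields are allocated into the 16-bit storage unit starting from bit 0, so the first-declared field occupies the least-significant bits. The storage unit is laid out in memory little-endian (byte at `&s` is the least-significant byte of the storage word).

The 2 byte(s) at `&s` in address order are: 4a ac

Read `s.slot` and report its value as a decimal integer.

10

[0]=0x4a [1]=0xac (little-endian) → word 0xac4a
slot [0+:6] = (word>>0) & 0x3f = 10  ←
mode [6+:8] = (word>>6) & 0xff = 177
chan [14+:2] = (word>>14) & 0x3 = 2
slot signed 6b, MSB=0: value = 10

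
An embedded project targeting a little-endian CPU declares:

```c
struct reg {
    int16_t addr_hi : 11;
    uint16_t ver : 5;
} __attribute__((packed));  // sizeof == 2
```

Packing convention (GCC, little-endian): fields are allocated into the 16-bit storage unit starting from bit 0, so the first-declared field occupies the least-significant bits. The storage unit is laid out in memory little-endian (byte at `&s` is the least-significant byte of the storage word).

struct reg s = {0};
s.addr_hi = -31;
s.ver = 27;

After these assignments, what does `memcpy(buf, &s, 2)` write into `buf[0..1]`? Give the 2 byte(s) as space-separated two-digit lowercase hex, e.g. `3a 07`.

addr_hi (11b) val=-31 bits=0x7e1 at bit 0: 0x07e1
ver (5b) val=27 bits=0x1b at bit 11: 0xdfe1
word = 0xdfe1 → little-endian bytes:
  [0]=0xe1  [1]=0xdf

e1 df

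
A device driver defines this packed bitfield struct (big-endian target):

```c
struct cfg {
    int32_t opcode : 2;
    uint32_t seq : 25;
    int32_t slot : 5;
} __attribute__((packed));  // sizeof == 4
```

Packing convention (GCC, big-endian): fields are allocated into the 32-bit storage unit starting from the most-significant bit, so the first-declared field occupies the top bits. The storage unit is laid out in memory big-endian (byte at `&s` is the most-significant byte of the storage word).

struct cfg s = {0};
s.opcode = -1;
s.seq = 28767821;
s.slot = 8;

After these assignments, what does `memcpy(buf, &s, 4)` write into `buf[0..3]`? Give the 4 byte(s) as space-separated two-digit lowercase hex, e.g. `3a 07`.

f6 de c9 a8

opcode:2 = -1 → 0x3 << 30 → word 0xc0000000
seq:25 = 28767821 → 0x1b6f64d << 5 → word 0xf6dec9a0
slot:5 = 8 → 0x8 << 0 → word 0xf6dec9a8
word = 0xf6dec9a8 → big-endian bytes:
  [0]=0xf6  [1]=0xde  [2]=0xc9  [3]=0xa8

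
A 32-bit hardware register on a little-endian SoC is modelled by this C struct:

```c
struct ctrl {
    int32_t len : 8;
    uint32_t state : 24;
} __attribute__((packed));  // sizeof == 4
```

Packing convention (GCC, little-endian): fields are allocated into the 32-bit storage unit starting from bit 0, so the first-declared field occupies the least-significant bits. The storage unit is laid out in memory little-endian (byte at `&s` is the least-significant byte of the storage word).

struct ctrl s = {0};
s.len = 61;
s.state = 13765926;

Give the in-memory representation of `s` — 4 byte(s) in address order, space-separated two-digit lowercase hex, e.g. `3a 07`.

len (8b) val=61 bits=0x3d at bit 0: 0x0000003d
state (24b) val=13765926 bits=0xd20d26 at bit 8: 0xd20d263d
word = 0xd20d263d → little-endian bytes:
  [0]=0x3d  [1]=0x26  [2]=0x0d  [3]=0xd2

3d 26 0d d2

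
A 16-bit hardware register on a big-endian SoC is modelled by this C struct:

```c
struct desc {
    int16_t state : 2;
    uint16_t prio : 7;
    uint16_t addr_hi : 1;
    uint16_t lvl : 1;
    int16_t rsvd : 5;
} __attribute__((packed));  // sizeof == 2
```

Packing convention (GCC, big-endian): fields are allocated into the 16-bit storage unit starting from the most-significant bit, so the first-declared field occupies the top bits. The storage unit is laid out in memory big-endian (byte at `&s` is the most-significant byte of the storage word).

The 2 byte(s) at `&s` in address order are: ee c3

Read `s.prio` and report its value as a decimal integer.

93

[0]=0xee [1]=0xc3 (big-endian) → word 0xeec3
state [14+:2] = (word>>14) & 0x3 = 3
prio [7+:7] = (word>>7) & 0x7f = 93  ←
addr_hi [6+:1] = (word>>6) & 0x1 = 1
lvl [5+:1] = (word>>5) & 0x1 = 0
rsvd [0+:5] = (word>>0) & 0x1f = 3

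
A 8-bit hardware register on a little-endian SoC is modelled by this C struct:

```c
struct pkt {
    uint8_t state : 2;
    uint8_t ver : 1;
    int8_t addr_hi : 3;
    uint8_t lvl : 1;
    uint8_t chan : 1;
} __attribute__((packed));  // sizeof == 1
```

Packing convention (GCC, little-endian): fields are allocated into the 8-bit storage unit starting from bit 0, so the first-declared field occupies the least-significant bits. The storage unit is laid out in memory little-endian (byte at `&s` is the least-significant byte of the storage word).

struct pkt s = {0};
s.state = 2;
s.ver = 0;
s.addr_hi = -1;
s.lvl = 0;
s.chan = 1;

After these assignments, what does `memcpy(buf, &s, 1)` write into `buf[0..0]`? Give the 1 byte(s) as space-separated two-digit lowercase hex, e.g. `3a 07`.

ba

state:2 = 2 → 0x2 << 0 → word 0x02
ver:1 = 0 → 0x0 << 2 → word 0x02
addr_hi:3 = -1 → 0x7 << 3 → word 0x3a
lvl:1 = 0 → 0x0 << 6 → word 0x3a
chan:1 = 1 → 0x1 << 7 → word 0xba
word = 0xba → little-endian bytes:
  [0]=0xba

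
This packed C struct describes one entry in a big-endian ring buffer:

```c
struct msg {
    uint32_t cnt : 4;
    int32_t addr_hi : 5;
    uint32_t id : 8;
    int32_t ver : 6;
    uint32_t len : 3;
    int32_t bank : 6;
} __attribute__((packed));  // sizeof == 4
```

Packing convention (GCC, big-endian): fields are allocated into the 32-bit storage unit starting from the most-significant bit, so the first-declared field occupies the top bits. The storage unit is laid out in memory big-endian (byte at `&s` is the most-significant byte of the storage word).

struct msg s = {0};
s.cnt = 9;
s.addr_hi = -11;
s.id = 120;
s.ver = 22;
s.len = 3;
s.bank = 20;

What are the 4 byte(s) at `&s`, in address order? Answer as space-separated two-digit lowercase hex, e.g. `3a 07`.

cnt:4 = 9 → 0x9 << 28 → word 0x90000000
addr_hi:5 = -11 → 0x15 << 23 → word 0x9a800000
id:8 = 120 → 0x78 << 15 → word 0x9abc0000
ver:6 = 22 → 0x16 << 9 → word 0x9abc2c00
len:3 = 3 → 0x3 << 6 → word 0x9abc2cc0
bank:6 = 20 → 0x14 << 0 → word 0x9abc2cd4
word = 0x9abc2cd4 → big-endian bytes:
  [0]=0x9a  [1]=0xbc  [2]=0x2c  [3]=0xd4

9a bc 2c d4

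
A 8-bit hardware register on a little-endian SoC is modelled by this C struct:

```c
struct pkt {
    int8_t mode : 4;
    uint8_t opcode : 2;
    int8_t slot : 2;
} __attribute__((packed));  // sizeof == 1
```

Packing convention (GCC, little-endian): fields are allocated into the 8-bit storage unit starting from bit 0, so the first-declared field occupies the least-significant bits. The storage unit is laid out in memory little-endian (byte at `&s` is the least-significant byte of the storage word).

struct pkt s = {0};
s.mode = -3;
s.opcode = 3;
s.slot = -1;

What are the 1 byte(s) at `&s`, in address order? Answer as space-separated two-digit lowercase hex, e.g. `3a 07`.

mode (4b) val=-3 bits=0xd at bit 0: 0x0d
opcode (2b) val=3 bits=0x3 at bit 4: 0x3d
slot (2b) val=-1 bits=0x3 at bit 6: 0xfd
word = 0xfd → little-endian bytes:
  [0]=0xfd

fd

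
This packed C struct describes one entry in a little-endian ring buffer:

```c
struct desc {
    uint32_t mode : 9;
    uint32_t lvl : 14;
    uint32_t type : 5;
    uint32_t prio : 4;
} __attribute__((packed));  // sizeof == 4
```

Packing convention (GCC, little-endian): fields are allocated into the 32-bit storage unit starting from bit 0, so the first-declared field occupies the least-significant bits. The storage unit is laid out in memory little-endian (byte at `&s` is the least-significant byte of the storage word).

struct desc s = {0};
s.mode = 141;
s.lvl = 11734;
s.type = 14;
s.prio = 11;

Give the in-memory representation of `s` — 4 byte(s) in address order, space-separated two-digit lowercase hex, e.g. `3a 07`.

[0+:9] mode=141 & 0x1ff = 0x8d; word=0x0000008d
[9+:14] lvl=11734 & 0x3fff = 0x2dd6; word=0x005bac8d
[23+:5] type=14 & 0x1f = 0xe; word=0x075bac8d
[28+:4] prio=11 & 0xf = 0xb; word=0xb75bac8d
word = 0xb75bac8d → little-endian bytes:
  [0]=0x8d  [1]=0xac  [2]=0x5b  [3]=0xb7

8d ac 5b b7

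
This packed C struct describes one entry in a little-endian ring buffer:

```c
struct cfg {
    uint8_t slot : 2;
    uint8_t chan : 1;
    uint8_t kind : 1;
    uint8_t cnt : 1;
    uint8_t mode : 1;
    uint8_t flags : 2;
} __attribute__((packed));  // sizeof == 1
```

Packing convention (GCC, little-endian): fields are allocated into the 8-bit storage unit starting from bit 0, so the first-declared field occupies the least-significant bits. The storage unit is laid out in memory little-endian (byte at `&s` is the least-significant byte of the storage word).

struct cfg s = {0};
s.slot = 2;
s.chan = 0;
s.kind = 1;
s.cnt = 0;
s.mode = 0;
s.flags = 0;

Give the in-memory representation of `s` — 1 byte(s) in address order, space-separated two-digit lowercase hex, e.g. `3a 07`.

slot (2b) val=2 bits=0x2 at bit 0: 0x02
chan (1b) val=0 bits=0x0 at bit 2: 0x02
kind (1b) val=1 bits=0x1 at bit 3: 0x0a
cnt (1b) val=0 bits=0x0 at bit 4: 0x0a
mode (1b) val=0 bits=0x0 at bit 5: 0x0a
flags (2b) val=0 bits=0x0 at bit 6: 0x0a
word = 0x0a → little-endian bytes:
  [0]=0x0a

0a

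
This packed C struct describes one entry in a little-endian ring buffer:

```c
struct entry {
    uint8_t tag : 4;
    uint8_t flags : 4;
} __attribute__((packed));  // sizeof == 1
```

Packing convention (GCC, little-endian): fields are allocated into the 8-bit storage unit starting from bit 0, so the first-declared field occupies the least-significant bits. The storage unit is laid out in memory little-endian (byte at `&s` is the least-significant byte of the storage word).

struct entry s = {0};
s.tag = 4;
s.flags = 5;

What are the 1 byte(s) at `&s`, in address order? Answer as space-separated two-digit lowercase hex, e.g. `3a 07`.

54

[0+:4] tag=4 & 0xf = 0x4; word=0x04
[4+:4] flags=5 & 0xf = 0x5; word=0x54
word = 0x54 → little-endian bytes:
  [0]=0x54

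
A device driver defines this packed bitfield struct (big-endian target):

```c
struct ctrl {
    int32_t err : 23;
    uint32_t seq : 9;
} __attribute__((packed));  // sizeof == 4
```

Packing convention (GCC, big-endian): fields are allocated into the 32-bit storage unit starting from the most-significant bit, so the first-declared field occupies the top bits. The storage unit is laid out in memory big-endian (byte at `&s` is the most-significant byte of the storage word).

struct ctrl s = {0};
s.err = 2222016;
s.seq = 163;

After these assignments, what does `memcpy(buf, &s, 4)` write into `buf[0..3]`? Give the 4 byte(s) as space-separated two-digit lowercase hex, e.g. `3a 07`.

43 cf 80 a3

err (23b) val=2222016 bits=0x21e7c0 at bit 9: 0x43cf8000
seq (9b) val=163 bits=0xa3 at bit 0: 0x43cf80a3
word = 0x43cf80a3 → big-endian bytes:
  [0]=0x43  [1]=0xcf  [2]=0x80  [3]=0xa3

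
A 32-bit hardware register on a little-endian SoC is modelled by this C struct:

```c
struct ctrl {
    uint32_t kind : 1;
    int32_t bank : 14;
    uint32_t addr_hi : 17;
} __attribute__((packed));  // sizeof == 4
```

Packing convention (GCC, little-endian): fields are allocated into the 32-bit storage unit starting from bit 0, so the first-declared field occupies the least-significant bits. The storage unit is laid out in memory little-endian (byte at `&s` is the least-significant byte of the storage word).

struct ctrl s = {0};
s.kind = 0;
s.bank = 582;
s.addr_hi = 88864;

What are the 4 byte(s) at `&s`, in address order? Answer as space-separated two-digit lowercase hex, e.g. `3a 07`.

8c 04 90 ad

kind (1b) val=0 bits=0x0 at bit 0: 0x00000000
bank (14b) val=582 bits=0x246 at bit 1: 0x0000048c
addr_hi (17b) val=88864 bits=0x15b20 at bit 15: 0xad90048c
word = 0xad90048c → little-endian bytes:
  [0]=0x8c  [1]=0x04  [2]=0x90  [3]=0xad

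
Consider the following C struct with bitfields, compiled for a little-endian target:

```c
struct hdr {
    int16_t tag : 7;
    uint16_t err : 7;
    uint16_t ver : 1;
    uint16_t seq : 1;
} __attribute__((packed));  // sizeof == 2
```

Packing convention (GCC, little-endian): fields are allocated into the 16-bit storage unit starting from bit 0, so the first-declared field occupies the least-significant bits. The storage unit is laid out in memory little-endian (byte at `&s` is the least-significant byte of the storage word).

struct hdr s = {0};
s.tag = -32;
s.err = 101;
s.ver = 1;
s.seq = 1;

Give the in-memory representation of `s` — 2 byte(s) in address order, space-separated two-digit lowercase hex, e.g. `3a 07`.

tag (7b) val=-32 bits=0x60 at bit 0: 0x0060
err (7b) val=101 bits=0x65 at bit 7: 0x32e0
ver (1b) val=1 bits=0x1 at bit 14: 0x72e0
seq (1b) val=1 bits=0x1 at bit 15: 0xf2e0
word = 0xf2e0 → little-endian bytes:
  [0]=0xe0  [1]=0xf2

e0 f2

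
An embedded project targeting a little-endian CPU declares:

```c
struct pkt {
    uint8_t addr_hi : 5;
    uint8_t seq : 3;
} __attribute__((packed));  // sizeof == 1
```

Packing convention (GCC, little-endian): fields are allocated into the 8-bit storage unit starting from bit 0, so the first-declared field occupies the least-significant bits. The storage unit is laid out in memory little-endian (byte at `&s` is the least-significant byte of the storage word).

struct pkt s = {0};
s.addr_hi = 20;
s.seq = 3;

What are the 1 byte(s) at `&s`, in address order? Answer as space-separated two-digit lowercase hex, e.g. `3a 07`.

addr_hi:5 = 20 → 0x14 << 0 → word 0x14
seq:3 = 3 → 0x3 << 5 → word 0x74
word = 0x74 → little-endian bytes:
  [0]=0x74

74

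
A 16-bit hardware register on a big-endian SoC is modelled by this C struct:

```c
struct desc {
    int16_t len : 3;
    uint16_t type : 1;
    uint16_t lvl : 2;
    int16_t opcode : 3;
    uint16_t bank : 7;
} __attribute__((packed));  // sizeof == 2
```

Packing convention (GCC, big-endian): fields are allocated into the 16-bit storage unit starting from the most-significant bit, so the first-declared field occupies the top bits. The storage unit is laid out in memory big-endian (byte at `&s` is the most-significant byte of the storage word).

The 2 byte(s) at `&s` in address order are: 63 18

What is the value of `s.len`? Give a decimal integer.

3

[0]=0x63 [1]=0x18 (big-endian) → word 0x6318
len:3 @ bit 13 → (0x6318>>13)&0x7 = 0x3  ←
type:1 @ bit 12 → (0x6318>>12)&0x1 = 0x0
lvl:2 @ bit 10 → (0x6318>>10)&0x3 = 0x0
opcode:3 @ bit 7 → (0x6318>>7)&0x7 = 0x6
bank:7 @ bit 0 → (0x6318>>0)&0x7f = 0x18
len signed 3b, MSB=0: value = 3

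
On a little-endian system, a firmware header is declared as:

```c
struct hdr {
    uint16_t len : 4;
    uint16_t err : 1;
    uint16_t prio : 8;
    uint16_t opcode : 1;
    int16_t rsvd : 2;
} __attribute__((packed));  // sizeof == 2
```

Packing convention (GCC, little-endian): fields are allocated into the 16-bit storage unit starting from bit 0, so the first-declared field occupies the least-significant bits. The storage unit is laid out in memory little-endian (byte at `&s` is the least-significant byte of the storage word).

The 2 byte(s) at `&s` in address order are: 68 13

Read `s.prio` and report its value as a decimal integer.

[0]=0x68 [1]=0x13 (little-endian) → word 0x1368
len [0+:4] = (word>>0) & 0xf = 8
err [4+:1] = (word>>4) & 0x1 = 0
prio [5+:8] = (word>>5) & 0xff = 155  ←
opcode [13+:1] = (word>>13) & 0x1 = 0
rsvd [14+:2] = (word>>14) & 0x3 = 0

155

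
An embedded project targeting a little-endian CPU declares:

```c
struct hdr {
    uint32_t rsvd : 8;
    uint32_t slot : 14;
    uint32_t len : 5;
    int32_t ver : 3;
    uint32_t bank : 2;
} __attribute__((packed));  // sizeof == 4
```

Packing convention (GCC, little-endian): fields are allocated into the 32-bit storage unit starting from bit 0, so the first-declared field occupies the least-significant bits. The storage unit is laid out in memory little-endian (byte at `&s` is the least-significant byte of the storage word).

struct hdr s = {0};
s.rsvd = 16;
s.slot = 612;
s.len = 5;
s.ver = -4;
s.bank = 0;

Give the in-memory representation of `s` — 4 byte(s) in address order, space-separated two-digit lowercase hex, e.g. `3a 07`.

10 64 42 21

[0+:8] rsvd=16 & 0xff = 0x10; word=0x00000010
[8+:14] slot=612 & 0x3fff = 0x264; word=0x00026410
[22+:5] len=5 & 0x1f = 0x5; word=0x01426410
[27+:3] ver=-4 & 0x7 = 0x4; word=0x21426410
[30+:2] bank=0 & 0x3 = 0x0; word=0x21426410
word = 0x21426410 → little-endian bytes:
  [0]=0x10  [1]=0x64  [2]=0x42  [3]=0x21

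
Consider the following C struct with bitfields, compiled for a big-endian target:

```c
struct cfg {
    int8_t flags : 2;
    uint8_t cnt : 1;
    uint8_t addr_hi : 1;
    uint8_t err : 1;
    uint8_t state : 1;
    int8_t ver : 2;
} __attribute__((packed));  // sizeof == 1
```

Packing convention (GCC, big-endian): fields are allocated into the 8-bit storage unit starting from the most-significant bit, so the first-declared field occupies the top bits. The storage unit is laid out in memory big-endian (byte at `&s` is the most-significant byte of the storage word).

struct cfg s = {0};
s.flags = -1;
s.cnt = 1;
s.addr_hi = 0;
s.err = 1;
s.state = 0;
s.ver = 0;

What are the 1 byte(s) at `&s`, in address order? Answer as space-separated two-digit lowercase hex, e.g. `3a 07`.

e8

flags (2b) val=-1 bits=0x3 at bit 6: 0xc0
cnt (1b) val=1 bits=0x1 at bit 5: 0xe0
addr_hi (1b) val=0 bits=0x0 at bit 4: 0xe0
err (1b) val=1 bits=0x1 at bit 3: 0xe8
state (1b) val=0 bits=0x0 at bit 2: 0xe8
ver (2b) val=0 bits=0x0 at bit 0: 0xe8
word = 0xe8 → big-endian bytes:
  [0]=0xe8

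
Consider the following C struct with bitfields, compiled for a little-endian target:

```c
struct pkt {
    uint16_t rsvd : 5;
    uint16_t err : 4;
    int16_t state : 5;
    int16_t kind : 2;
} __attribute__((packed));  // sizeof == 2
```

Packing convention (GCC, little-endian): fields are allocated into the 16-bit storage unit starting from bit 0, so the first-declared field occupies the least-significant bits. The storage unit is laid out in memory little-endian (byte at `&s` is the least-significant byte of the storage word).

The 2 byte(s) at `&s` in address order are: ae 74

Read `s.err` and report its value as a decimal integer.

5

[0]=0xae [1]=0x74 (little-endian) → word 0x74ae
rsvd [0+:5] = (word>>0) & 0x1f = 14
err [5+:4] = (word>>5) & 0xf = 5  ←
state [9+:5] = (word>>9) & 0x1f = 26
kind [14+:2] = (word>>14) & 0x3 = 1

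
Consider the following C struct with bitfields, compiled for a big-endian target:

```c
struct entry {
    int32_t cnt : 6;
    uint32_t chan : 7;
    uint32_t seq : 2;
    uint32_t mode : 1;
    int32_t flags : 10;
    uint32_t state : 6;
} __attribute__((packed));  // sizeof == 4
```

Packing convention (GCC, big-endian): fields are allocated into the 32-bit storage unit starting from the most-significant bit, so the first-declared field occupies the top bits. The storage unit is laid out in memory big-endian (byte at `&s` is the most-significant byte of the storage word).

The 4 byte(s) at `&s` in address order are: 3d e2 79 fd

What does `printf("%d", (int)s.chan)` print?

60

[0]=0x3d [1]=0xe2 [2]=0x79 [3]=0xfd (big-endian) → word 0x3de279fd
cnt [26+:6] = (word>>26) & 0x3f = 15
chan [19+:7] = (word>>19) & 0x7f = 60  ←
seq [17+:2] = (word>>17) & 0x3 = 1
mode [16+:1] = (word>>16) & 0x1 = 0
flags [6+:10] = (word>>6) & 0x3ff = 487
state [0+:6] = (word>>0) & 0x3f = 61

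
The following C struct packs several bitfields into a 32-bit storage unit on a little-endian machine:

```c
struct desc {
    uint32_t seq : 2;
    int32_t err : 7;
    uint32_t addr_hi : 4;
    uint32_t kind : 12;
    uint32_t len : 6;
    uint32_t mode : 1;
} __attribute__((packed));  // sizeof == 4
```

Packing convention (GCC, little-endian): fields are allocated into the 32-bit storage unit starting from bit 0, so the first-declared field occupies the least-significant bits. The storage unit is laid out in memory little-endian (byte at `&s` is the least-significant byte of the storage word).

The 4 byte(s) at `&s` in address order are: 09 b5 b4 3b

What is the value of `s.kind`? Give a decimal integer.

3493

[0]=0x09 [1]=0xb5 [2]=0xb4 [3]=0x3b (little-endian) → word 0x3bb4b509
seq [0+:2] = (word>>0) & 0x3 = 1
err [2+:7] = (word>>2) & 0x7f = 66
addr_hi [9+:4] = (word>>9) & 0xf = 10
kind [13+:12] = (word>>13) & 0xfff = 3493  ←
len [25+:6] = (word>>25) & 0x3f = 29
mode [31+:1] = (word>>31) & 0x1 = 0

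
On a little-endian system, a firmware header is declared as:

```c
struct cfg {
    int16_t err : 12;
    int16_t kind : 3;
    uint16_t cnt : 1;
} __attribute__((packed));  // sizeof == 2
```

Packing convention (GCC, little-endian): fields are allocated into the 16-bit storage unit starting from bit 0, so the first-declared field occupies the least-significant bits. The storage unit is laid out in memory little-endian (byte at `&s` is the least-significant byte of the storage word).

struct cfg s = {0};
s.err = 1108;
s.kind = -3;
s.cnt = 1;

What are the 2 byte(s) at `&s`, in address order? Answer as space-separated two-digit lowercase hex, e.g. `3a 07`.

54 d4

err:12 = 1108 → 0x454 << 0 → word 0x0454
kind:3 = -3 → 0x5 << 12 → word 0x5454
cnt:1 = 1 → 0x1 << 15 → word 0xd454
word = 0xd454 → little-endian bytes:
  [0]=0x54  [1]=0xd4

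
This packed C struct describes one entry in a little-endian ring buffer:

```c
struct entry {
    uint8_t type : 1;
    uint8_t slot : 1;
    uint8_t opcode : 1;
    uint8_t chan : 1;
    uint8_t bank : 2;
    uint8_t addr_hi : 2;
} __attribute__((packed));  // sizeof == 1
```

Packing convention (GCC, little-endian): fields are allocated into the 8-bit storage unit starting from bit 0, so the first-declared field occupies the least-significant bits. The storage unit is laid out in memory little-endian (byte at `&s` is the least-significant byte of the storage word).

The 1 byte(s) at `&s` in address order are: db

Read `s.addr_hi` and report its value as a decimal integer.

3

[0]=0xdb (little-endian) → word 0xdb
type [0+:1] = (word>>0) & 0x1 = 1
slot [1+:1] = (word>>1) & 0x1 = 1
opcode [2+:1] = (word>>2) & 0x1 = 0
chan [3+:1] = (word>>3) & 0x1 = 1
bank [4+:2] = (word>>4) & 0x3 = 1
addr_hi [6+:2] = (word>>6) & 0x3 = 3  ←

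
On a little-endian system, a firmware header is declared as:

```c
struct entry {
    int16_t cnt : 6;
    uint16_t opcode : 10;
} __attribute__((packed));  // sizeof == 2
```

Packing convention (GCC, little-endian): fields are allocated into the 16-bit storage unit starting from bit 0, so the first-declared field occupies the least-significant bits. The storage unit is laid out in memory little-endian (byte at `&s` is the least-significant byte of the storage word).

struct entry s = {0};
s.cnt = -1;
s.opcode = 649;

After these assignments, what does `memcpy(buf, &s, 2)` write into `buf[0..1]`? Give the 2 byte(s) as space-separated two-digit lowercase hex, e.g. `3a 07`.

cnt:6 = -1 → 0x3f << 0 → word 0x003f
opcode:10 = 649 → 0x289 << 6 → word 0xa27f
word = 0xa27f → little-endian bytes:
  [0]=0x7f  [1]=0xa2

7f a2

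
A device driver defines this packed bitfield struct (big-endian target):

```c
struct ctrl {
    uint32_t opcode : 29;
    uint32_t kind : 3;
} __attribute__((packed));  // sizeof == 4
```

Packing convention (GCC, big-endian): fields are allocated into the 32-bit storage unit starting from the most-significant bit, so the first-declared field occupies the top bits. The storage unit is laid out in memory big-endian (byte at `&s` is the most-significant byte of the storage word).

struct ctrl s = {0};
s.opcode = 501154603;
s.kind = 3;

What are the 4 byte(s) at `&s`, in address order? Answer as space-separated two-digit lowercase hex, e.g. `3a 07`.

ee f8 19 5b

opcode:29 = 501154603 → 0x1ddf032b << 3 → word 0xeef81958
kind:3 = 3 → 0x3 << 0 → word 0xeef8195b
word = 0xeef8195b → big-endian bytes:
  [0]=0xee  [1]=0xf8  [2]=0x19  [3]=0x5b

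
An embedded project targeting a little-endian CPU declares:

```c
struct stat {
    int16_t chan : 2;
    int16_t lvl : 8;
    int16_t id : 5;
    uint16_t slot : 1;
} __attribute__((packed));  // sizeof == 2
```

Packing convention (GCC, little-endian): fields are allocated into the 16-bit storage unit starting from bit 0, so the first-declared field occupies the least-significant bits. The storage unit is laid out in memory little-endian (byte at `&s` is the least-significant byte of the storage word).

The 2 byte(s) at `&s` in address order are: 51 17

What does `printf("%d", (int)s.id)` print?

[0]=0x51 [1]=0x17 (little-endian) → word 0x1751
chan [0+:2] = (word>>0) & 0x3 = 1
lvl [2+:8] = (word>>2) & 0xff = 212
id [10+:5] = (word>>10) & 0x1f = 5  ←
slot [15+:1] = (word>>15) & 0x1 = 0
id signed 5b, MSB=0: value = 5

5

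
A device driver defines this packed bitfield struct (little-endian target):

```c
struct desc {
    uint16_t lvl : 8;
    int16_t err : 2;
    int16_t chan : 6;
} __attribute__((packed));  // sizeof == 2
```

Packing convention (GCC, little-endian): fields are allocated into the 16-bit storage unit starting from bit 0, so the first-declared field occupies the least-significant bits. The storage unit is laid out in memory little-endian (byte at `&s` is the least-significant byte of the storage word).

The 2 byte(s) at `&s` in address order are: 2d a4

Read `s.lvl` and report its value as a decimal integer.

45

[0]=0x2d [1]=0xa4 (little-endian) → word 0xa42d
lvl:8 @ bit 0 → (0xa42d>>0)&0xff = 0x2d  ←
err:2 @ bit 8 → (0xa42d>>8)&0x3 = 0x0
chan:6 @ bit 10 → (0xa42d>>10)&0x3f = 0x29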